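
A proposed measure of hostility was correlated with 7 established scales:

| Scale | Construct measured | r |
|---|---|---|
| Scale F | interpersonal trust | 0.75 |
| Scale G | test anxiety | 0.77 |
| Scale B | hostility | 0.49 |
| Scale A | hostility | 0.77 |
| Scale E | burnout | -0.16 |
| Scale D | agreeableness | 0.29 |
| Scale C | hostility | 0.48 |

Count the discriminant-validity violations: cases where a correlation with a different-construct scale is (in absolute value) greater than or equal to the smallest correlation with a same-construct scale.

Convergent (same construct = hostility): Scale B, Scale A, Scale C.
Smallest convergent = 0.48. Discriminant |r|: 0.75, 0.77, 0.16, 0.29; count ≥ 0.48 → 2.

2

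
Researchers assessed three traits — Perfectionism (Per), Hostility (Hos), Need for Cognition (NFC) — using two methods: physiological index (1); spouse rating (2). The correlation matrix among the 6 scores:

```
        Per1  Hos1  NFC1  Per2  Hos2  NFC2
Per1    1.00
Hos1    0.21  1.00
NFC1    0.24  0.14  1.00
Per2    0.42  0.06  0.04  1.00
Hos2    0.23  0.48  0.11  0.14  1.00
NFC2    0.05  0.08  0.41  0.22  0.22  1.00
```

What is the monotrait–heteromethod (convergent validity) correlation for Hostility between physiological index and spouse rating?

Same trait (Hos), different methods: r(Hos1, Hos2) = 0.48.

0.48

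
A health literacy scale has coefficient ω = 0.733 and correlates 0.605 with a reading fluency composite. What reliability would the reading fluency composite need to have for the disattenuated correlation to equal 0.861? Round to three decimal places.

r_true = r_obs / √(r_xx · r_yy) ⇒ 0.861 = 0.605 / √(0.733 · r_yy).
√(0.733 · r_yy) = 0.605 / 0.861 = 0.7027; 0.733 · r_yy = 0.4938; r_yy = 0.4938 / 0.733 ≈ 0.674.

0.674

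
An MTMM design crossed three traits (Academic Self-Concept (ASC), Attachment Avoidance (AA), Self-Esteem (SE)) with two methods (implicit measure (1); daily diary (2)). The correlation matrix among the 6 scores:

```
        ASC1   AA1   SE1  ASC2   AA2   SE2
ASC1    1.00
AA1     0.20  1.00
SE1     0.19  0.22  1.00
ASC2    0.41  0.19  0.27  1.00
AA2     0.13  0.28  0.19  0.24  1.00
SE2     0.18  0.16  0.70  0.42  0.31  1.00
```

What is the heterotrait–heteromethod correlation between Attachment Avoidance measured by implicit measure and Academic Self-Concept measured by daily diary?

0.19

Different traits and methods: r(AA1, ASC2) = 0.19.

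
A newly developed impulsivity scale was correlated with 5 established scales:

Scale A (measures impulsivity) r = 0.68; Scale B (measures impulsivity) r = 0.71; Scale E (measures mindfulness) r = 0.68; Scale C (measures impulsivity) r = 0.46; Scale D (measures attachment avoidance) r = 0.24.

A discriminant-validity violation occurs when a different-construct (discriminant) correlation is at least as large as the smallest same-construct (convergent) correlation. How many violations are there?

1

Convergent (same construct = impulsivity): Scale A, Scale B, Scale C.
Smallest convergent = 0.46. Discriminant values: 0.68, 0.24; count ≥ 0.46 → 1.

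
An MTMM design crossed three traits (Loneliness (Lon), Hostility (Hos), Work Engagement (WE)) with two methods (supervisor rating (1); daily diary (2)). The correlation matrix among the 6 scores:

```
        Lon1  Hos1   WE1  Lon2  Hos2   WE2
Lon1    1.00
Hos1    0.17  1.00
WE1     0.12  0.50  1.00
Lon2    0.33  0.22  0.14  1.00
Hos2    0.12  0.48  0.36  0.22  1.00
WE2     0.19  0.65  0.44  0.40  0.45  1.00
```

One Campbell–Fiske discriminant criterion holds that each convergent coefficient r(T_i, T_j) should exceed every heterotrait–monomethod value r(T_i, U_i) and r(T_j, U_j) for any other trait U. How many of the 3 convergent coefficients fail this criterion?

Checking each validity diagonal entry against its comparison values:
Lon (methods 1·2): 0.33 vs {0.17, 0.22, 0.12, 0.40} → fail.
Hos (methods 1·2): 0.48 vs {0.17, 0.22, 0.50, 0.45} → fail.
WE (methods 1·2): 0.44 vs {0.12, 0.40, 0.50, 0.45} → fail.
3 of 3 fail.

3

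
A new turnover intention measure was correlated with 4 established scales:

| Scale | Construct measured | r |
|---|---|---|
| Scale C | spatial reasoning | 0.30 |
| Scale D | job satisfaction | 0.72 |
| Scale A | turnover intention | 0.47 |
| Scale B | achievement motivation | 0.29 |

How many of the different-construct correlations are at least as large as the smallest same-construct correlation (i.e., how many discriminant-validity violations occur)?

1

Convergent (same construct = turnover intention): Scale A.
Smallest convergent = 0.47. Discriminant values: 0.30, 0.72, 0.29; count ≥ 0.47 → 1.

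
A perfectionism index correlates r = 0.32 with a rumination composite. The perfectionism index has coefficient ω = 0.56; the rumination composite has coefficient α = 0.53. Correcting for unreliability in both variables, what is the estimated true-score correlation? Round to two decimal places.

r_true = r_obs / √(r_xx · r_yy) = 0.32 / √(0.56 × 0.53) = 0.32 / √0.2968 = 0.32 / 0.5448 ≈ 0.59.

0.59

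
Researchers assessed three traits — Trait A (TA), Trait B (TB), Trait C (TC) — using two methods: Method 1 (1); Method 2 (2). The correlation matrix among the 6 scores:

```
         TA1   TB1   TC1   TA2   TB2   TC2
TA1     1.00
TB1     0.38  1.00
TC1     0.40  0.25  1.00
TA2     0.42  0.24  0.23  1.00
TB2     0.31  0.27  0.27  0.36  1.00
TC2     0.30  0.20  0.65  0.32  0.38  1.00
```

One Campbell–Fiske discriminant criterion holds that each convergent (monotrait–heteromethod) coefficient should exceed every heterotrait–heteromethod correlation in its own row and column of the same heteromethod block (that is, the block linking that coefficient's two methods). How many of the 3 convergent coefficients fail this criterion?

Each convergent coefficient versus the relevant comparison correlations:
TA (methods 1·2): 0.42 vs {0.31, 0.24, 0.30, 0.23} → pass.
TB (methods 1·2): 0.27 vs {0.24, 0.31, 0.20, 0.27} → fail.
TC (methods 1·2): 0.65 vs {0.23, 0.30, 0.27, 0.20} → pass.
1 of 3 fail.

1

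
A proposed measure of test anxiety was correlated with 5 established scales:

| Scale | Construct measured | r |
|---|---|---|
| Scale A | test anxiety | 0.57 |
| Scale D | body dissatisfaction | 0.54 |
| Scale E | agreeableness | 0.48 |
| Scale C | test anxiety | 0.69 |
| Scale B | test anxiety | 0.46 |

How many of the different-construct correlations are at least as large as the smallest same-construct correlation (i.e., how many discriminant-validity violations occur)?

Convergent (same construct = test anxiety): Scale A, Scale C, Scale B.
Smallest convergent = 0.46. Discriminant values: 0.54, 0.48; count ≥ 0.46 → 2.

2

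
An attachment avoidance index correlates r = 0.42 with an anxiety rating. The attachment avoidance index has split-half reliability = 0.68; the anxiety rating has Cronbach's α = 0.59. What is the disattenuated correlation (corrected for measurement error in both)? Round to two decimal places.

0.66

r_true = r_obs / √(r_xx · r_yy) = 0.42 / √(0.68 × 0.59) = 0.42 / √0.4012 = 0.42 / 0.6334 ≈ 0.66.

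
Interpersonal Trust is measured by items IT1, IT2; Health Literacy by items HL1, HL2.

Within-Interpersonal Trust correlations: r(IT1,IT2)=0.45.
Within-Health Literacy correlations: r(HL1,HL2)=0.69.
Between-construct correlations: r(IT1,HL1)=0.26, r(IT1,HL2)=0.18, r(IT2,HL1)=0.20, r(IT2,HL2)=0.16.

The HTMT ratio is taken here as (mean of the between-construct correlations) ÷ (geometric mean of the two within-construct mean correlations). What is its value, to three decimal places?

0.359

Between-construct mean = 0.80/4 = 0.2000.
Mean within-IT = 0.45/1 = 0.4500; mean within-HL = 0.69/1 = 0.6900.
Geometric mean = √(0.4500 × 0.6900) = 0.5572.
HTMT = 0.2000 / 0.5572 = 0.359.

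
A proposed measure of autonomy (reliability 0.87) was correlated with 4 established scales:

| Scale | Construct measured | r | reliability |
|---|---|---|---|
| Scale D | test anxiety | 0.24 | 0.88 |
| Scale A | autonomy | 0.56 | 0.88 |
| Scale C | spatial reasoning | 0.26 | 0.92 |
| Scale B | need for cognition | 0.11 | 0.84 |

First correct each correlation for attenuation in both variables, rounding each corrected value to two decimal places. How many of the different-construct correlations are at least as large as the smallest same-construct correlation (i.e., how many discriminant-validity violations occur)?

Disattenuated r (r / √(r_scale · r_new)):
  Scale D (disc): 0.24 / √(0.88·0.87) = 0.27
  Scale A (conv): 0.56 / √(0.88·0.87) = 0.64
  Scale C (disc): 0.26 / √(0.92·0.87) = 0.29
  Scale B (disc): 0.11 / √(0.84·0.87) = 0.13
Smallest convergent = 0.64. Discriminant values: 0.27, 0.29, 0.13; count ≥ 0.64 → 0.

0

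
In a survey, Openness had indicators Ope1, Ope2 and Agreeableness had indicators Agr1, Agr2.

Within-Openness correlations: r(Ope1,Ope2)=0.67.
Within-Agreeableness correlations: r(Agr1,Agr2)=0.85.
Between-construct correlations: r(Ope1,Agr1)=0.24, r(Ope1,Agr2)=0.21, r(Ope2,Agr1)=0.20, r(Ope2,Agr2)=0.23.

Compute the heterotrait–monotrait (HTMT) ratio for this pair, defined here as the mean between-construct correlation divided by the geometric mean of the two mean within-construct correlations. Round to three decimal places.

Mean heterotrait r = 0.88/4 = 0.2200.
Mean within-Ope = 0.67/1 = 0.6700; mean within-Agr = 0.85/1 = 0.8500.
Geometric mean = √(0.6700 × 0.8500) = 0.7547.
HTMT = 0.2200 / 0.7547 = 0.292.

0.292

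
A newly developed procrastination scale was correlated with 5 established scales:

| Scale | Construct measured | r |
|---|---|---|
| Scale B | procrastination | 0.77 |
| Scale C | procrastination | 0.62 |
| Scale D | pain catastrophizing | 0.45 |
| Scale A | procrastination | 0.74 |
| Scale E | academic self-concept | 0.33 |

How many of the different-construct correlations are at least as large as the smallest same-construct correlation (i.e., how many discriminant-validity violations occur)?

Convergent (same construct = procrastination): Scale B, Scale C, Scale A.
Smallest convergent = 0.62. Discriminant values: 0.45, 0.33; count ≥ 0.62 → 0.

0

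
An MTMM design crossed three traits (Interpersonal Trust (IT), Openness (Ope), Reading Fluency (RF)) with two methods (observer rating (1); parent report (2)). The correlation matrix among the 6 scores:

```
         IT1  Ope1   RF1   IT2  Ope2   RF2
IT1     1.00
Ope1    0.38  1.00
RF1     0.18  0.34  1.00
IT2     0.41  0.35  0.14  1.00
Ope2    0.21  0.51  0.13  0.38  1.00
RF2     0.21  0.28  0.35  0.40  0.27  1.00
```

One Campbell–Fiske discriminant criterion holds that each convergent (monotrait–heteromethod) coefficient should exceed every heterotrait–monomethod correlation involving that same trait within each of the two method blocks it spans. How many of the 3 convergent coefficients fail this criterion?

Each convergent coefficient versus the relevant comparison correlations:
IT (methods 1·2): 0.41 vs {0.38, 0.38, 0.18, 0.40} → pass.
Ope (methods 1·2): 0.51 vs {0.38, 0.38, 0.34, 0.27} → pass.
RF (methods 1·2): 0.35 vs {0.18, 0.40, 0.34, 0.27} → fail.
1 of 3 fail.

1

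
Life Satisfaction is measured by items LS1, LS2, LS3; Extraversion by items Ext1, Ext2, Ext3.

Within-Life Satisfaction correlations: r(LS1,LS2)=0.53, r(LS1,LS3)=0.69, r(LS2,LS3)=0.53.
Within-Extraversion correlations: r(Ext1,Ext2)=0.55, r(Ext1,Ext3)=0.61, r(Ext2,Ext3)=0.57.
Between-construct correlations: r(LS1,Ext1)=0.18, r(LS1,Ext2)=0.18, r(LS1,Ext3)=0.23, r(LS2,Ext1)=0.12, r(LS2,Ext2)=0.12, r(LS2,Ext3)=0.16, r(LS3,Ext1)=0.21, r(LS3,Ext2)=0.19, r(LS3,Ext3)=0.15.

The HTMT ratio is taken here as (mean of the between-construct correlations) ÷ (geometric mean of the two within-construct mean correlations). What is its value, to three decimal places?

0.295

Mean heterotrait r = 1.54/9 = 0.1711.
Mean within-LS = 1.75/3 = 0.5833; mean within-Ext = 1.73/3 = 0.5767.
Geometric mean = √(0.5833 × 0.5767) = 0.5800.
HTMT = 0.1711 / 0.5800 = 0.295.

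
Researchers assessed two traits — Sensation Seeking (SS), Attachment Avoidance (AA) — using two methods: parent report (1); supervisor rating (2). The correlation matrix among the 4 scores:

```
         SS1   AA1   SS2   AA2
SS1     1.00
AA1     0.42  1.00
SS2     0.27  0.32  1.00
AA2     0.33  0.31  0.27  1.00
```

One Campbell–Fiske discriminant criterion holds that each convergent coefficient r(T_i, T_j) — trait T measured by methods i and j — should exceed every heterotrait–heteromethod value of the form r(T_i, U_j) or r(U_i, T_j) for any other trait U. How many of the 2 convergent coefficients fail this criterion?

Convergent coefficients and their comparison sets:
SS (methods 1·2): 0.27 vs {0.33, 0.32} → fail.
AA (methods 1·2): 0.31 vs {0.32, 0.33} → fail.
2 of 2 fail.

2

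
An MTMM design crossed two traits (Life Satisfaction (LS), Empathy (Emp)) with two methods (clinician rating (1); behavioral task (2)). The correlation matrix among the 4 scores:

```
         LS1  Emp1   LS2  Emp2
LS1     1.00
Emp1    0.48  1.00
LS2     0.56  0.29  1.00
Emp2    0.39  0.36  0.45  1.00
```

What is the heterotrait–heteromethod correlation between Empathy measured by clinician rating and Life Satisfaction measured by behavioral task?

0.29

Different traits and methods: r(Emp1, LS2) = 0.29.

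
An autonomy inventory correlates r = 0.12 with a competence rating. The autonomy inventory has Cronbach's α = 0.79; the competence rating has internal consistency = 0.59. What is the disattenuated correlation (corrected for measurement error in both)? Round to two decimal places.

0.18

r_true = r_obs / √(r_xx · r_yy) = 0.12 / √(0.79 × 0.59) = 0.12 / √0.4661 = 0.12 / 0.6827 ≈ 0.18.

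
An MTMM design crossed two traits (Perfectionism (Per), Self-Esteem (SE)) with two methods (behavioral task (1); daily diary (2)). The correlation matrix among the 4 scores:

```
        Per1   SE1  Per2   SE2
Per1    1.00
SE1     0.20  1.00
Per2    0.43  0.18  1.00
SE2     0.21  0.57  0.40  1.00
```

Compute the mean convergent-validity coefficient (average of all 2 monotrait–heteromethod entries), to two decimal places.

0.50

Convergent values: 0.43, 0.57; mean = 1.00/2 = 0.50.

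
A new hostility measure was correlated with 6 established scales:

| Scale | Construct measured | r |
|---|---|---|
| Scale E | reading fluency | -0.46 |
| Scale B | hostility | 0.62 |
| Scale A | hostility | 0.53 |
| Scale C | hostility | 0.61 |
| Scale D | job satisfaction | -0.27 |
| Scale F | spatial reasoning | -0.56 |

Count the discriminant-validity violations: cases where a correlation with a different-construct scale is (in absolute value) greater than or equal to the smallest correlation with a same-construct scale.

Convergent (same construct = hostility): Scale B, Scale A, Scale C.
Smallest convergent = 0.53. Discriminant |r|: 0.46, 0.27, 0.56; count ≥ 0.53 → 1.

1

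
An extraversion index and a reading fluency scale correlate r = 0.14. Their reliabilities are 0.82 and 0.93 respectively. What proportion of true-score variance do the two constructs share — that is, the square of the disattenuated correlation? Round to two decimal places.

Disattenuated r = 0.14 / √(0.82 × 0.93) = 0.14 / 0.8733 = 0.1603.
Shared true-score variance = 0.1603² = 0.0257 ≈ 0.03.

0.03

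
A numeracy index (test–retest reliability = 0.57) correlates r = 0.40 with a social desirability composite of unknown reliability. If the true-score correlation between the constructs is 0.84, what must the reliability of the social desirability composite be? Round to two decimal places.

r_true = r_obs / √(r_xx · r_yy) ⇒ 0.84 = 0.40 / √(0.57 · r_yy).
√(0.57 · r_yy) = 0.40 / 0.84 = 0.4762; 0.57 · r_yy = 0.2268; r_yy = 0.2268 / 0.57 ≈ 0.40.

0.40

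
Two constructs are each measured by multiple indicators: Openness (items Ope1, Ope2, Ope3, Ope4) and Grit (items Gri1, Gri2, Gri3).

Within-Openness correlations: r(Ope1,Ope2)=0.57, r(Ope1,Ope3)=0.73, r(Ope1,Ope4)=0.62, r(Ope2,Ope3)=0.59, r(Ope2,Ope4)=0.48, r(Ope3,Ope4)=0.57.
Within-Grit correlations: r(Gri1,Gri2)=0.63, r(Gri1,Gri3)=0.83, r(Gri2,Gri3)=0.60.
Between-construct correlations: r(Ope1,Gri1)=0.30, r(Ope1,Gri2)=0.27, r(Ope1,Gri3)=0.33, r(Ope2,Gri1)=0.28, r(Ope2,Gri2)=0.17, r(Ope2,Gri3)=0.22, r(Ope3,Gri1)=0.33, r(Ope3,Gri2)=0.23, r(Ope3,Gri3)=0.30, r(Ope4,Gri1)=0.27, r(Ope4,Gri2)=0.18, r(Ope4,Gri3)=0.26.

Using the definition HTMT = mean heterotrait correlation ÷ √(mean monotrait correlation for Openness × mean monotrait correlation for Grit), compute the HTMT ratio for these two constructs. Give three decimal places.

Between-construct mean = 3.14/12 = 0.2617.
Mean within-Ope = 3.56/6 = 0.5933; mean within-Gri = 2.06/3 = 0.6867.
Geometric mean = √(0.5933 × 0.6867) = 0.6383.
HTMT = 0.2617 / 0.6383 = 0.410.

0.410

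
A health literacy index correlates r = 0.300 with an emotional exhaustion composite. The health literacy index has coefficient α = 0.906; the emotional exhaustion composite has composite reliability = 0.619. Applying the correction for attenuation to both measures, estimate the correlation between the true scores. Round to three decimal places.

0.401

r_true = r_obs / √(r_xx · r_yy) = 0.300 / √(0.906 × 0.619) = 0.300 / √0.560814 = 0.300 / 0.7489 ≈ 0.401.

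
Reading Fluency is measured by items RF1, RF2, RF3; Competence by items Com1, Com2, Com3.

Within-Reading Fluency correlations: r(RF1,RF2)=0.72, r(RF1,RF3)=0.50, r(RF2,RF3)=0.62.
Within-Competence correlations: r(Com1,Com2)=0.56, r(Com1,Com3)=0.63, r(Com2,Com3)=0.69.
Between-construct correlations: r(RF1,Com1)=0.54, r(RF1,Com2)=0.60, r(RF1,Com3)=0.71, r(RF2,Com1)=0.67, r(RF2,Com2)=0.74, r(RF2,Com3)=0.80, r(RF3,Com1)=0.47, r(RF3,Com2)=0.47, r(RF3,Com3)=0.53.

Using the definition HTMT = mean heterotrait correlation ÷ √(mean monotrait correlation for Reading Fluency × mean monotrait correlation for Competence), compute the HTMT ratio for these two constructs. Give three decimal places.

Mean between = 5.53/9 = 0.6144.
Mean within-RF = 1.84/3 = 0.6133; mean within-Com = 1.88/3 = 0.6267.
Geometric mean = √(0.6133 × 0.6267) = 0.6200.
HTMT = 0.6144 / 0.6200 = 0.991.

0.991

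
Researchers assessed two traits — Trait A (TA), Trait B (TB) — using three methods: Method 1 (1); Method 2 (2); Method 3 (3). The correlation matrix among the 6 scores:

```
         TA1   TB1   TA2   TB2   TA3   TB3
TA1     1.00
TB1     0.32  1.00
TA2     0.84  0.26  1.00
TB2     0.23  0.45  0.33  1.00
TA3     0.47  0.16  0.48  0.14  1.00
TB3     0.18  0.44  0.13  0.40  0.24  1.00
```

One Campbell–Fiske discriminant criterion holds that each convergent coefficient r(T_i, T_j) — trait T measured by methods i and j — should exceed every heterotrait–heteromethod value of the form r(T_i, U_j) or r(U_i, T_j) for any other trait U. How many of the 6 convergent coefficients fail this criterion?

0

Convergent coefficients and their comparison sets:
TA (methods 1·2): 0.84 vs {0.23, 0.26} → pass.
TA (methods 1·3): 0.47 vs {0.18, 0.16} → pass.
TA (methods 2·3): 0.48 vs {0.13, 0.14} → pass.
TB (methods 1·2): 0.45 vs {0.26, 0.23} → pass.
TB (methods 1·3): 0.44 vs {0.16, 0.18} → pass.
TB (methods 2·3): 0.40 vs {0.14, 0.13} → pass.
0 of 6 fail.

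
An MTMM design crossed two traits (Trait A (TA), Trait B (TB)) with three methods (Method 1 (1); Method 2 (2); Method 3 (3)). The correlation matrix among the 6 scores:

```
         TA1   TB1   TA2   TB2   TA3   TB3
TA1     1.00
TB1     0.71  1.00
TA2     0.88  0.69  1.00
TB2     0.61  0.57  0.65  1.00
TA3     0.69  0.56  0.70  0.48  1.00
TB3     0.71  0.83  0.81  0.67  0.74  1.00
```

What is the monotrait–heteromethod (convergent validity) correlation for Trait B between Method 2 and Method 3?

Same trait (TB), different methods: r(TB2, TB3) = 0.67.

0.67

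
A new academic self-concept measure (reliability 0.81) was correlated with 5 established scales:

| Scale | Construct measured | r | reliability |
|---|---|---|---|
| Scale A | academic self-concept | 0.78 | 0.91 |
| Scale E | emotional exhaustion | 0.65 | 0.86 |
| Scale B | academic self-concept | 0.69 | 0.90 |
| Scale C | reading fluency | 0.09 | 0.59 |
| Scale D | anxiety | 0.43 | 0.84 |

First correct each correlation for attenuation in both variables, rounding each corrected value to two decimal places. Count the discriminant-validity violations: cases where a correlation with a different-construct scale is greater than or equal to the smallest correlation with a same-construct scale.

0

Disattenuated r (r / √(r_scale · r_new)):
  Scale A (conv): 0.78 / √(0.91·0.81) = 0.91
  Scale E (disc): 0.65 / √(0.86·0.81) = 0.78
  Scale B (conv): 0.69 / √(0.90·0.81) = 0.81
  Scale C (disc): 0.09 / √(0.59·0.81) = 0.13
  Scale D (disc): 0.43 / √(0.84·0.81) = 0.52
Smallest convergent = 0.81. Discriminant values: 0.78, 0.13, 0.52; count ≥ 0.81 → 0.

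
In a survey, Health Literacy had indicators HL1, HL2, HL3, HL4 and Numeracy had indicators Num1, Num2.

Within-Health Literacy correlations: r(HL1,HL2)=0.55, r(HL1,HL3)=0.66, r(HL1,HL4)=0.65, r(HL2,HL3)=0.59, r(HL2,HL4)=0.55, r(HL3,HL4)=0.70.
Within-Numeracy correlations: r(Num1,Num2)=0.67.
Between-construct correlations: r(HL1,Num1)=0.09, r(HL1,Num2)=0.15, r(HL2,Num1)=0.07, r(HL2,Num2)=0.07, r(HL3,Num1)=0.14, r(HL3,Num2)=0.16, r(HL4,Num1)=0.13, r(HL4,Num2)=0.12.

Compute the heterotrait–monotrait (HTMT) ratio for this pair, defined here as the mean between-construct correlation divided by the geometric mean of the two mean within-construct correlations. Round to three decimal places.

Mean heterotrait r = 0.93/8 = 0.1163.
Mean within-HL = 3.70/6 = 0.6167; mean within-Num = 0.67/1 = 0.6700.
Geometric mean = √(0.6167 × 0.6700) = 0.6428.
HTMT = 0.1163 / 0.6428 = 0.181.

0.181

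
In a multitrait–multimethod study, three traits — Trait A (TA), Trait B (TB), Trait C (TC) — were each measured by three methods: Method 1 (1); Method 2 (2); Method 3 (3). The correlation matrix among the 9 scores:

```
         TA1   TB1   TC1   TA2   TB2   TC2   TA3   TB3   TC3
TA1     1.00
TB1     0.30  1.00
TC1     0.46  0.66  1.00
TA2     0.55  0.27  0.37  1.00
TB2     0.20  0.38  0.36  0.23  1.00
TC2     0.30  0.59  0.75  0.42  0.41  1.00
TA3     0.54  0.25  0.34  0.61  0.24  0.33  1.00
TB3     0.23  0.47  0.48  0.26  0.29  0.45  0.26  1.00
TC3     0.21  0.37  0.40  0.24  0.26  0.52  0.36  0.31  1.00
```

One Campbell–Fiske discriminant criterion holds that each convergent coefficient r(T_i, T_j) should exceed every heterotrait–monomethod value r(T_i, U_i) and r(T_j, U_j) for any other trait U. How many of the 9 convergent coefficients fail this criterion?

4

Convergent coefficients and their comparison sets:
TA (methods 1·2): 0.55 vs {0.30, 0.23, 0.46, 0.42} → pass.
TA (methods 1·3): 0.54 vs {0.30, 0.26, 0.46, 0.36} → pass.
TA (methods 2·3): 0.61 vs {0.23, 0.26, 0.42, 0.36} → pass.
TB (methods 1·2): 0.38 vs {0.30, 0.23, 0.66, 0.41} → fail.
TB (methods 1·3): 0.47 vs {0.30, 0.26, 0.66, 0.31} → fail.
TB (methods 2·3): 0.29 vs {0.23, 0.26, 0.41, 0.31} → fail.
TC (methods 1·2): 0.75 vs {0.46, 0.42, 0.66, 0.41} → pass.
TC (methods 1·3): 0.40 vs {0.46, 0.36, 0.66, 0.31} → fail.
TC (methods 2·3): 0.52 vs {0.42, 0.36, 0.41, 0.31} → pass.
4 of 9 fail.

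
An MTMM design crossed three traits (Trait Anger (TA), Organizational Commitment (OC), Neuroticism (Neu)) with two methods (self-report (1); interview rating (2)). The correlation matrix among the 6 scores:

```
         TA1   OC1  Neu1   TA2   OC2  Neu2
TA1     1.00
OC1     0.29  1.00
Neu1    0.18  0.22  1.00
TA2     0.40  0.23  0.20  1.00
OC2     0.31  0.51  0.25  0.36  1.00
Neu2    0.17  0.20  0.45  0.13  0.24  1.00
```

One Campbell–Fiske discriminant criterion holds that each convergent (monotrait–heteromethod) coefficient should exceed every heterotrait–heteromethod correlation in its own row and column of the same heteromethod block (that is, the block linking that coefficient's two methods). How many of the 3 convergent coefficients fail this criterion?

0

Each convergent coefficient versus the relevant comparison correlations:
TA (methods 1·2): 0.40 vs {0.31, 0.23, 0.17, 0.20} → pass.
OC (methods 1·2): 0.51 vs {0.23, 0.31, 0.20, 0.25} → pass.
Neu (methods 1·2): 0.45 vs {0.20, 0.17, 0.25, 0.20} → pass.
0 of 3 fail.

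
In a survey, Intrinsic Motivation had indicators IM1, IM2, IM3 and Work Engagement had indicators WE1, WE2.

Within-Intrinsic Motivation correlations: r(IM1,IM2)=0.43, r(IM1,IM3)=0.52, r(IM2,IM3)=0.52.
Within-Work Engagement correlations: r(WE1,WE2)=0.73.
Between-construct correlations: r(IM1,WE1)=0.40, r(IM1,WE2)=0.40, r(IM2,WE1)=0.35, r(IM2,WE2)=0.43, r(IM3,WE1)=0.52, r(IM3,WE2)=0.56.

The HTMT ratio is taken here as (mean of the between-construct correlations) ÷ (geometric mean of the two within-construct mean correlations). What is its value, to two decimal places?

0.74

Mean between = 2.66/6 = 0.4433.
Mean within-IM = 1.47/3 = 0.4900; mean within-WE = 0.73/1 = 0.7300.
Geometric mean = √(0.4900 × 0.7300) = 0.5981.
HTMT = 0.4433 / 0.5981 = 0.74.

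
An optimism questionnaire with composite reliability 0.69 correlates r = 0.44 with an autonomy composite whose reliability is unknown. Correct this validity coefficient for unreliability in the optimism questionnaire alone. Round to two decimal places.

0.53

Single correction: r_c = r_obs / √r_xx = 0.44 / √0.69 = 0.44 / 0.8307 ≈ 0.53.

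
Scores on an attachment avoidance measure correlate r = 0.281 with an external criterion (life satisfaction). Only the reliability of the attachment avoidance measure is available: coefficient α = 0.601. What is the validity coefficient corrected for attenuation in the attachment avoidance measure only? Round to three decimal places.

0.362

Single correction: r_c = r_obs / √r_xx = 0.281 / √0.601 = 0.281 / 0.7752 ≈ 0.362.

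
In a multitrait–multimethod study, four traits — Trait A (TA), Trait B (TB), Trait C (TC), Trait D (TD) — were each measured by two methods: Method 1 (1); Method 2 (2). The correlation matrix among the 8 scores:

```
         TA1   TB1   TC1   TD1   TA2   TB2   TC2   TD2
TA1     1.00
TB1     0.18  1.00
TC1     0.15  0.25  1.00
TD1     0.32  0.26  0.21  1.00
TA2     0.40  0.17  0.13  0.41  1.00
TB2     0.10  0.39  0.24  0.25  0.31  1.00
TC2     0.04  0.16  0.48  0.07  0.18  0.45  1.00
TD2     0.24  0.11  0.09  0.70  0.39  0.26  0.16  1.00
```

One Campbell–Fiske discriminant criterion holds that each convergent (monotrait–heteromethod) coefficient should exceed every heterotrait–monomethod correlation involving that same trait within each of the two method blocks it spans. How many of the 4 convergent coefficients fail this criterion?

Each convergent coefficient versus the relevant comparison correlations:
TA (methods 1·2): 0.40 vs {0.18, 0.31, 0.15, 0.18, 0.32, 0.39} → pass.
TB (methods 1·2): 0.39 vs {0.18, 0.31, 0.25, 0.45, 0.26, 0.26} → fail.
TC (methods 1·2): 0.48 vs {0.15, 0.18, 0.25, 0.45, 0.21, 0.16} → pass.
TD (methods 1·2): 0.70 vs {0.32, 0.39, 0.26, 0.26, 0.21, 0.16} → pass.
1 of 4 fail.

1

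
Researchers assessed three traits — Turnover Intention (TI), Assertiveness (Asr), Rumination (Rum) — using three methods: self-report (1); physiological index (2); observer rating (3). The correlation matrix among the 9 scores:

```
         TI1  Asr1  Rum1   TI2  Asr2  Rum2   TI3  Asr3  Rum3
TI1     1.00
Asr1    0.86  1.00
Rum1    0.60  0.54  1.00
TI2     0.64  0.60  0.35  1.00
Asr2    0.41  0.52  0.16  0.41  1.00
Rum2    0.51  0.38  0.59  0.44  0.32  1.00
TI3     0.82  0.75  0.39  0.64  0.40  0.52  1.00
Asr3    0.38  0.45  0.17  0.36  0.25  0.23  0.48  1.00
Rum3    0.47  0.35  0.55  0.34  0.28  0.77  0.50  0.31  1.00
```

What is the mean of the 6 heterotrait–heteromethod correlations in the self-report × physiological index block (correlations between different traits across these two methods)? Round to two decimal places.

HTHM values (method 1 × method 2): 0.41, 0.51, 0.60, 0.38, 0.35, 0.16; mean = 2.41/6 = 0.40.

0.40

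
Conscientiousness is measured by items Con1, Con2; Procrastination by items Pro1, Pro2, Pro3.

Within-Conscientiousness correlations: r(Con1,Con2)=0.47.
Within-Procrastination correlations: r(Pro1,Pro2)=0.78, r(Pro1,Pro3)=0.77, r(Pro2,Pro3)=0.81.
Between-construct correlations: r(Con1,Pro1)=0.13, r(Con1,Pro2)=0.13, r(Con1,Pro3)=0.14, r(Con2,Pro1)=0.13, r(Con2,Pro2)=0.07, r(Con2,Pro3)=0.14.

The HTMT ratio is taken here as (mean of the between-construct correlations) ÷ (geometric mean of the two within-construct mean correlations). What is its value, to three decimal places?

0.203

Mean between = 0.74/6 = 0.1233.
Mean within-Con = 0.47/1 = 0.4700; mean within-Pro = 2.36/3 = 0.7867.
Geometric mean = √(0.4700 × 0.7867) = 0.6081.
HTMT = 0.1233 / 0.6081 = 0.203.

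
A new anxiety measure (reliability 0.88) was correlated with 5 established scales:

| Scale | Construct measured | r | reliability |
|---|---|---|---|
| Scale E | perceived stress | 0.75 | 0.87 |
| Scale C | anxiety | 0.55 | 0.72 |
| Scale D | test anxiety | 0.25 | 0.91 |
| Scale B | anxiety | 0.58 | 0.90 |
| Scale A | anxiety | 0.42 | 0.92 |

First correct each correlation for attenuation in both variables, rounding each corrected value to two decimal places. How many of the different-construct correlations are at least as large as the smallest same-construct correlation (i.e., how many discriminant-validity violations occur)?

Disattenuated r (r / √(r_scale · r_new)):
  Scale E (disc): 0.75 / √(0.87·0.88) = 0.86
  Scale C (conv): 0.55 / √(0.72·0.88) = 0.69
  Scale D (disc): 0.25 / √(0.91·0.88) = 0.28
  Scale B (conv): 0.58 / √(0.90·0.88) = 0.65
  Scale A (conv): 0.42 / √(0.92·0.88) = 0.47
Smallest convergent = 0.47. Discriminant values: 0.86, 0.28; count ≥ 0.47 → 1.

1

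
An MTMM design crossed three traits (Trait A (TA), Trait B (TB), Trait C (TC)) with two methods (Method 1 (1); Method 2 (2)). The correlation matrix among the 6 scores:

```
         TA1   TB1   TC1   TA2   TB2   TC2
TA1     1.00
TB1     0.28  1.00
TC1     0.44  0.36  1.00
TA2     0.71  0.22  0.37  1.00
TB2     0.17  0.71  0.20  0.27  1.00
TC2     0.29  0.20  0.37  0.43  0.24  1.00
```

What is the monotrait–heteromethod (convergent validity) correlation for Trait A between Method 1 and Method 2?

Same trait (TA), different methods: r(TA1, TA2) = 0.71.

0.71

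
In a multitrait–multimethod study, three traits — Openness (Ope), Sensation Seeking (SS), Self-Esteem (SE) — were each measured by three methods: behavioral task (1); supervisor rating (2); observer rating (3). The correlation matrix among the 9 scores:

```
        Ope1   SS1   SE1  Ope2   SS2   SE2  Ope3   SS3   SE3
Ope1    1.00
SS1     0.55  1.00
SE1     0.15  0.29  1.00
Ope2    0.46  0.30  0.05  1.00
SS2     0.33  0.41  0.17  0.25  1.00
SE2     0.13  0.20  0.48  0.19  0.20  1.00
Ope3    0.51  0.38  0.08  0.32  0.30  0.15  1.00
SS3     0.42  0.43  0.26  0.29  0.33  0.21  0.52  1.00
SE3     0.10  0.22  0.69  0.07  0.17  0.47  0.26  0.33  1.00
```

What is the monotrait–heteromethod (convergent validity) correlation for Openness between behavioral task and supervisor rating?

Same trait (Ope), different methods: r(Ope1, Ope2) = 0.46.

0.46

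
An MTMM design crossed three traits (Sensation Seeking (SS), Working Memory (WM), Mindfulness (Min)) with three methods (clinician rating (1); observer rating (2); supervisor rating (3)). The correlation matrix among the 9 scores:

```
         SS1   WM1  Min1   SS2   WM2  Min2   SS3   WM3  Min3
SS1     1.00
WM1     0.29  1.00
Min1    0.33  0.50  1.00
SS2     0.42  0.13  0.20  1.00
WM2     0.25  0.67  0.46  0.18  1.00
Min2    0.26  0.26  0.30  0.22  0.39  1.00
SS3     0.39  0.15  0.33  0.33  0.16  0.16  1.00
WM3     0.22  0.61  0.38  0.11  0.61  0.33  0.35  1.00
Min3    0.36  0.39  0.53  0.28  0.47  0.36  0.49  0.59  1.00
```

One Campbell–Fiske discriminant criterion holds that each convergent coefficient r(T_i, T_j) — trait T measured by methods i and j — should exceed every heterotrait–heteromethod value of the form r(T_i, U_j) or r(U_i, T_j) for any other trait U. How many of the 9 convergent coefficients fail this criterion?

2

Each convergent coefficient versus the relevant comparison correlations:
SS (methods 1·2): 0.42 vs {0.25, 0.13, 0.26, 0.20} → pass.
SS (methods 1·3): 0.39 vs {0.22, 0.15, 0.36, 0.33} → pass.
SS (methods 2·3): 0.33 vs {0.11, 0.16, 0.28, 0.16} → pass.
WM (methods 1·2): 0.67 vs {0.13, 0.25, 0.26, 0.46} → pass.
WM (methods 1·3): 0.61 vs {0.15, 0.22, 0.39, 0.38} → pass.
WM (methods 2·3): 0.61 vs {0.16, 0.11, 0.47, 0.33} → pass.
Min (methods 1·2): 0.30 vs {0.20, 0.26, 0.46, 0.26} → fail.
Min (methods 1·3): 0.53 vs {0.33, 0.36, 0.38, 0.39} → pass.
Min (methods 2·3): 0.36 vs {0.16, 0.28, 0.33, 0.47} → fail.
2 of 9 fail.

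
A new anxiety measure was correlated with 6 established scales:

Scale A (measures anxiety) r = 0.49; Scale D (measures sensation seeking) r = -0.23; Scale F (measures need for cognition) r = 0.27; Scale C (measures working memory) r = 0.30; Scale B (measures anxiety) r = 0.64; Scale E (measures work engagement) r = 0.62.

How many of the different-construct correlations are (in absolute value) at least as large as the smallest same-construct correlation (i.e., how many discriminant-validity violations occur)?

1

Convergent (same construct = anxiety): Scale A, Scale B.
Smallest convergent = 0.49. Discriminant |r|: 0.23, 0.27, 0.30, 0.62; count ≥ 0.49 → 1.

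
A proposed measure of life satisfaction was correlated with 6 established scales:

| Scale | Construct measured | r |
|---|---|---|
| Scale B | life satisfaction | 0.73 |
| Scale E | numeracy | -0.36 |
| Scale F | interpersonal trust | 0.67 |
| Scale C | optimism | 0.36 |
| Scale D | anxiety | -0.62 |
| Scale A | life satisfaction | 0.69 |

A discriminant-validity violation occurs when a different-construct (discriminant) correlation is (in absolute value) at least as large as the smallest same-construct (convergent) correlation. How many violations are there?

Convergent (same construct = life satisfaction): Scale B, Scale A.
Smallest convergent = 0.69. Discriminant |r|: 0.36, 0.67, 0.36, 0.62; count ≥ 0.69 → 0.

0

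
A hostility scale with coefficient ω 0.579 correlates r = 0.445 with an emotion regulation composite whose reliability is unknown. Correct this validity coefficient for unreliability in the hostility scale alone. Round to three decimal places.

0.585

Single correction: r_c = r_obs / √r_xx = 0.445 / √0.579 = 0.445 / 0.7609 ≈ 0.585.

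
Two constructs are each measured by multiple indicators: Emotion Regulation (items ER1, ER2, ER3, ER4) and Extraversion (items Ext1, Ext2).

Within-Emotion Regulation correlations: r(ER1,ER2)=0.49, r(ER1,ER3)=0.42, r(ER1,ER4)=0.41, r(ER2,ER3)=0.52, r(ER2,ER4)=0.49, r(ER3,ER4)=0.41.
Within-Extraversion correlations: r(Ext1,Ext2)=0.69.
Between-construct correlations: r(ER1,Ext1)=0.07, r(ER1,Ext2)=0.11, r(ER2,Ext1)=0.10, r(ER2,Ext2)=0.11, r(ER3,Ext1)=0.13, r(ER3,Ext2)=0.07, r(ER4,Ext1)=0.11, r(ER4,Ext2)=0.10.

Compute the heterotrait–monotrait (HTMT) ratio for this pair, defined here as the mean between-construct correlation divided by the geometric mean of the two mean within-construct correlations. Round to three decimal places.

0.178

Mean heterotrait r = 0.80/8 = 0.1000.
Mean within-ER = 2.74/6 = 0.4567; mean within-Ext = 0.69/1 = 0.6900.
Geometric mean = √(0.4567 × 0.6900) = 0.5614.
HTMT = 0.1000 / 0.5614 = 0.178.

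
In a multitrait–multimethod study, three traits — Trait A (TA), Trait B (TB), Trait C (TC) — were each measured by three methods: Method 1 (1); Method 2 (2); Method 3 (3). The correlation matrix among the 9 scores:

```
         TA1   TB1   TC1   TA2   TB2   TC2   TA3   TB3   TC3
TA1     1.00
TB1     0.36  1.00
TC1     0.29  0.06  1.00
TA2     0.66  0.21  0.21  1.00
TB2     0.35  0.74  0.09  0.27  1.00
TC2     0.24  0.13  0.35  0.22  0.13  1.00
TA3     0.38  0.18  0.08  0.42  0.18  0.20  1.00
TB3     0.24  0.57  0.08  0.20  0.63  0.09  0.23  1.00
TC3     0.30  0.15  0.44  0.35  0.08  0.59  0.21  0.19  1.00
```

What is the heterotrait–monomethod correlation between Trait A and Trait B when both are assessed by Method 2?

0.27

Different traits, same method: r(TA2, TB2) = 0.27.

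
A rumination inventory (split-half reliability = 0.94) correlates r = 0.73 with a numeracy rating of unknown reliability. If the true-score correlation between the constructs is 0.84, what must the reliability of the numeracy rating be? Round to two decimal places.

r_true = r_obs / √(r_xx · r_yy) ⇒ 0.84 = 0.73 / √(0.94 · r_yy).
√(0.94 · r_yy) = 0.73 / 0.84 = 0.8690; 0.94 · r_yy = 0.7552; r_yy = 0.7552 / 0.94 ≈ 0.80.

0.80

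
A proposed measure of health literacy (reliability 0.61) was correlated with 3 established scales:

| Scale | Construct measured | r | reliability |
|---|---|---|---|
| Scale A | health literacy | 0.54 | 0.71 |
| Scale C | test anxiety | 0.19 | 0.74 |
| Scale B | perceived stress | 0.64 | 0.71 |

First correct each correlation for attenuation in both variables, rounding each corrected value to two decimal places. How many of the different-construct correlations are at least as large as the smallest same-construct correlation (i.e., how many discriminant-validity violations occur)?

Disattenuated r (r / √(r_scale · r_new)):
  Scale A (conv): 0.54 / √(0.71·0.61) = 0.82
  Scale C (disc): 0.19 / √(0.74·0.61) = 0.28
  Scale B (disc): 0.64 / √(0.71·0.61) = 0.97
Smallest convergent = 0.82. Discriminant values: 0.28, 0.97; count ≥ 0.82 → 1.

1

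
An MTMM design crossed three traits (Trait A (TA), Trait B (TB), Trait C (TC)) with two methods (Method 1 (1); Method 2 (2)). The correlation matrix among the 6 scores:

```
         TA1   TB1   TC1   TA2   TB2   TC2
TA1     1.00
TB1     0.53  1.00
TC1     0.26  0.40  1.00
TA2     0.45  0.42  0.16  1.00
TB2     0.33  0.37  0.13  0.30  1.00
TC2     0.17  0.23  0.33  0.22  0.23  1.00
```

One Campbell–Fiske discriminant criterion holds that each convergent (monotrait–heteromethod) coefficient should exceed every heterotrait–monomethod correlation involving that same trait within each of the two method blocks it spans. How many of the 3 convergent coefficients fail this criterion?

3

Checking each validity diagonal entry against its comparison values:
TA (methods 1·2): 0.45 vs {0.53, 0.30, 0.26, 0.22} → fail.
TB (methods 1·2): 0.37 vs {0.53, 0.30, 0.40, 0.23} → fail.
TC (methods 1·2): 0.33 vs {0.26, 0.22, 0.40, 0.23} → fail.
3 of 3 fail.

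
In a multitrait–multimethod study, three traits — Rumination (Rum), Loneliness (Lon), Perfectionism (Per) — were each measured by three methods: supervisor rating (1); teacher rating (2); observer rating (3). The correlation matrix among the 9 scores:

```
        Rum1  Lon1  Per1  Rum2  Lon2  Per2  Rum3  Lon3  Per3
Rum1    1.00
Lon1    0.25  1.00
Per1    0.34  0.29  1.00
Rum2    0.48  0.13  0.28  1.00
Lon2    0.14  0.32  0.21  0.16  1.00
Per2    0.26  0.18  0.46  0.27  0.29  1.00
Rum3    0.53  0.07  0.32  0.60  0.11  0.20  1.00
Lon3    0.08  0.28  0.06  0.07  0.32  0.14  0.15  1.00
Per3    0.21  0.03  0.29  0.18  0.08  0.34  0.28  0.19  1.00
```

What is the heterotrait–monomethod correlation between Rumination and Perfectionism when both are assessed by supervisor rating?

Different traits, same method: r(Rum1, Per1) = 0.34.

0.34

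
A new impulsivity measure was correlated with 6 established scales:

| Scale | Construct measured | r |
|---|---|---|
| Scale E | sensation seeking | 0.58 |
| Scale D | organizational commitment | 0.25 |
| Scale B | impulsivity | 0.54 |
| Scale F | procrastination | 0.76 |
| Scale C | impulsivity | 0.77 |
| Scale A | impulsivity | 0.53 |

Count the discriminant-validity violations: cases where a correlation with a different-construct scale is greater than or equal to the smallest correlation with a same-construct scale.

2

Convergent (same construct = impulsivity): Scale B, Scale C, Scale A.
Smallest convergent = 0.53. Discriminant values: 0.58, 0.25, 0.76; count ≥ 0.53 → 2.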